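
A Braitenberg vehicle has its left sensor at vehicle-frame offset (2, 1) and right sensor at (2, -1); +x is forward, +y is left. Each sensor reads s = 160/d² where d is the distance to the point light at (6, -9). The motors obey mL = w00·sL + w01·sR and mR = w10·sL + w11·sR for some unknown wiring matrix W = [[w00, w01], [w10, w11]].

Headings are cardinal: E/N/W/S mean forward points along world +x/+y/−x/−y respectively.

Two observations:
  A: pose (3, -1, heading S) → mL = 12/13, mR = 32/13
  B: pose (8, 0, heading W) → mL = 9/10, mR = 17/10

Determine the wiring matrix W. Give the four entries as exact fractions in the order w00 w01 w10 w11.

obs A: pose=(3,-1,S) → sL=4, sR=40/13, mL=12/13, mR=32/13
obs B: pose=(8,0,W) → sL=5/2, sR=8/5, mL=9/10, mR=17/10
sensor matrix S = [[4, 40/13], [5/2, 8/5]]; det S = -84/65
solve [mL_A; mL_B] = S·[w00; w01] and [mR_A; mR_B] = S·[w10; w11]:
  w00 = 1, w01 = -1, w10 = 1, w11 = -1/2

1 -1 1 -1/2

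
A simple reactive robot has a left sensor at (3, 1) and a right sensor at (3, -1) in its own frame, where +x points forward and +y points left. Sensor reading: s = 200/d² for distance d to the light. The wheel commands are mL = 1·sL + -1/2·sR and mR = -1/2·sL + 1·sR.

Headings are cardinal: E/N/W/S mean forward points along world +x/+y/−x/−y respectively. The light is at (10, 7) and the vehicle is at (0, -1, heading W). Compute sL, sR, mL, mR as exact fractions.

left sensor world pos  = (-3, -2); dL² = 250
right sensor world pos = (-3, 0); dR² = 218
sL = 200/250 = 4/5
sR = 200/218 = 100/109
mL = 1·sL + -1/2·sR = 186/545
mR = -1/2·sL + 1·sR = 282/545

4/5 100/109 186/545 282/545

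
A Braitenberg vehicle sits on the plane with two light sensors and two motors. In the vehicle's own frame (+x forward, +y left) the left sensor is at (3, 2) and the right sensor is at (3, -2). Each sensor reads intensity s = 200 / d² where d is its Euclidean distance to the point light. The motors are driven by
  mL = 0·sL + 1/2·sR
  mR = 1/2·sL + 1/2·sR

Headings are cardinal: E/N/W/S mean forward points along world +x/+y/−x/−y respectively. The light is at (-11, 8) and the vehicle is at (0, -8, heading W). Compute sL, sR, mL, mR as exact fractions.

50/97 10/13 5/13 810/1261

left sensor world pos  = (-3, -10); dL² = 388
right sensor world pos = (-3, -6); dR² = 260
sL = 200/388 = 50/97
sR = 200/260 = 10/13
mL = 0·sL + 1/2·sR = 5/13
mR = 1/2·sL + 1/2·sR = 810/1261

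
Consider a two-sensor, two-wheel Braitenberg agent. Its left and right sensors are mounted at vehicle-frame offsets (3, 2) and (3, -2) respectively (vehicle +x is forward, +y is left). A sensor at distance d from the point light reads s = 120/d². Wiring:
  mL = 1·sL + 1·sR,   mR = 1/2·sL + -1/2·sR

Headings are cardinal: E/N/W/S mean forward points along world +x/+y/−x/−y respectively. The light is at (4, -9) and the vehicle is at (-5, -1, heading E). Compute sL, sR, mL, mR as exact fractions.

left sensor world pos  = (-2, 1); dL² = 136
right sensor world pos = (-2, -3); dR² = 72
sL = 120/136 = 15/17
sR = 120/72 = 5/3
mL = 1·sL + 1·sR = 130/51
mR = 1/2·sL + -1/2·sR = -20/51

15/17 5/3 130/51 -20/51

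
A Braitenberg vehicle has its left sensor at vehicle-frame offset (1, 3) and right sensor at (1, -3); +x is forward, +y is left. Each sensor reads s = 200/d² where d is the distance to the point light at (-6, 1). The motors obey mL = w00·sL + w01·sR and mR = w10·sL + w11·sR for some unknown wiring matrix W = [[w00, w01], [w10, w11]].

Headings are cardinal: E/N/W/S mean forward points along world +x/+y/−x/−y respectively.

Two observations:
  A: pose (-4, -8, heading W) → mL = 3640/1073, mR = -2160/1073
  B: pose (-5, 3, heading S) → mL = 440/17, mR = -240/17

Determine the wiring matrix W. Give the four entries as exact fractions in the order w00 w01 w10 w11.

obs A: pose=(-4,-8,W) → sL=40/29, sR=200/37, mL=3640/1073, mR=-2160/1073
obs B: pose=(-5,3,S) → sL=200/17, sR=40, mL=440/17, mR=-240/17
sensor matrix S = [[40/29, 200/37], [200/17, 40]]; det S = -153600/18241
solve [mL_A; mL_B] = S·[w00; w01] and [mR_A; mR_B] = S·[w10; w11]:
  w00 = 1/2, w01 = 1/2, w10 = 1/2, w11 = -1/2

1/2 1/2 1/2 -1/2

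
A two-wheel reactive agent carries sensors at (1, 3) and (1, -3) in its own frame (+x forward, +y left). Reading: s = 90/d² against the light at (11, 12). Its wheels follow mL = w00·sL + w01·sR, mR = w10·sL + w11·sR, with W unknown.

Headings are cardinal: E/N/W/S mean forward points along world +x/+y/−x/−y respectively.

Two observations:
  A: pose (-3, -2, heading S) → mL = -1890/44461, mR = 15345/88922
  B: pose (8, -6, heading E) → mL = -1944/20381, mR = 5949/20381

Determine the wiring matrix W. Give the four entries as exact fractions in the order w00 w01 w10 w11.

obs A: pose=(-3,-2,S) → sL=45/173, sR=45/257, mL=-1890/44461, mR=15345/88922
obs B: pose=(8,-6,E) → sL=90/229, sR=18/89, mL=-1944/20381, mR=5949/20381
sensor matrix S = [[45/173, 45/257], [90/229, 18/89]]; det S = -14686920/906159641
solve [mL_A; mL_B] = S·[w00; w01] and [mR_A; mR_B] = S·[w10; w11]:
  w00 = -1/2, w01 = 1/2, w10 = 1, w11 = -1/2

-1/2 1/2 1 -1/2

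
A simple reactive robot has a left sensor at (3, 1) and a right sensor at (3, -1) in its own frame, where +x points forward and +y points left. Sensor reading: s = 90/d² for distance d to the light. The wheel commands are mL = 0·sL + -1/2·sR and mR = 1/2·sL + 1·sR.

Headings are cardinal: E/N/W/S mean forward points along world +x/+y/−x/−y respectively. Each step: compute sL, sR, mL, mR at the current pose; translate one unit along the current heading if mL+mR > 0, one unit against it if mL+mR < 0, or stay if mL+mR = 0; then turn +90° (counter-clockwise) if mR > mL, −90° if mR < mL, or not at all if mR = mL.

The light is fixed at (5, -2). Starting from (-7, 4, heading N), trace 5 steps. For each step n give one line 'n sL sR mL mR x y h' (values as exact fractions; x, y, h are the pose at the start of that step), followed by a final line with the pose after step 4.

0 9/25 45/101 -45/202 3159/5050 -7 4 N
1 10/29 90/289 -45/289 4055/8381 -7 5 W
2 9/16 45/106 -45/212 1197/1696 -8 5 S
3 90/149 18/25 -9/25 3807/3725 -8 4 E
4 9/25 45/101 -45/202 3159/5050 -7 4 N
final -7 5 W

n=0: pose=(-7,4,N); sL=9/25, sR=45/101; mL=-45/202, mR=3159/5050; mL+mR=1017/2525 → advance +1; mR−mL=2142/2525 → turn +1·90°
n=1: pose=(-7,5,W); sL=10/29, sR=90/289; mL=-45/289, mR=4055/8381; mL+mR=2750/8381 → advance +1; mR−mL=5360/8381 → turn +1·90°
n=2: pose=(-8,5,S); sL=9/16, sR=45/106; mL=-45/212, mR=1197/1696; mL+mR=837/1696 → advance +1; mR−mL=1557/1696 → turn +1·90°
n=3: pose=(-8,4,E); sL=90/149, sR=18/25; mL=-9/25, mR=3807/3725; mL+mR=2466/3725 → advance +1; mR−mL=5148/3725 → turn +1·90°
n=4: pose=(-7,4,N); sL=9/25, sR=45/101; mL=-45/202, mR=3159/5050; mL+mR=1017/2525 → advance +1; mR−mL=2142/2525 → turn +1·90°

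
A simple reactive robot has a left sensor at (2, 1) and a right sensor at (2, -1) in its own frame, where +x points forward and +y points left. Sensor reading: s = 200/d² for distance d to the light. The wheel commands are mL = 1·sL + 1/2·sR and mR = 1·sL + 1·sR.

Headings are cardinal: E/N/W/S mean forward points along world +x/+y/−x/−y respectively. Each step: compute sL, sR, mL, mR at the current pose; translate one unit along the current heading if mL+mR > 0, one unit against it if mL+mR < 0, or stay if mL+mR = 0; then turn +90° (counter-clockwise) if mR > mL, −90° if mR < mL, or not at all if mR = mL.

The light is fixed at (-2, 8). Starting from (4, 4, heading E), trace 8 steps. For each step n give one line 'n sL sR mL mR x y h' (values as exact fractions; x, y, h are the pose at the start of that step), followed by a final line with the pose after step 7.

0 200/73 200/89 25100/6497 32400/6497 4 4 E
1 5 50/17 110/17 135/17 5 4 N
2 200/41 200/29 9900/1189 14000/1189 5 5 W
3 100/37 4 174/37 248/37 4 5 S
4 200/73 200/89 25100/6497 32400/6497 4 4 E
5 5 50/17 110/17 135/17 5 4 N
6 200/41 200/29 9900/1189 14000/1189 5 5 W
7 100/37 4 174/37 248/37 4 5 S
final 4 4 E

n=0: pose=(4,4,E); sL=200/73, sR=200/89; mL=25100/6497, mR=32400/6497; mL+mR=57500/6497 → advance +1; mR−mL=100/89 → turn +1·90°
n=1: pose=(5,4,N); sL=5, sR=50/17; mL=110/17, mR=135/17; mL+mR=245/17 → advance +1; mR−mL=25/17 → turn +1·90°
n=2: pose=(5,5,W); sL=200/41, sR=200/29; mL=9900/1189, mR=14000/1189; mL+mR=23900/1189 → advance +1; mR−mL=100/29 → turn +1·90°
n=3: pose=(4,5,S); sL=100/37, sR=4; mL=174/37, mR=248/37; mL+mR=422/37 → advance +1; mR−mL=2 → turn +1·90°
n=4: pose=(4,4,E); sL=200/73, sR=200/89; mL=25100/6497, mR=32400/6497; mL+mR=57500/6497 → advance +1; mR−mL=100/89 → turn +1·90°
n=5: pose=(5,4,N); sL=5, sR=50/17; mL=110/17, mR=135/17; mL+mR=245/17 → advance +1; mR−mL=25/17 → turn +1·90°
n=6: pose=(5,5,W); sL=200/41, sR=200/29; mL=9900/1189, mR=14000/1189; mL+mR=23900/1189 → advance +1; mR−mL=100/29 → turn +1·90°
n=7: pose=(4,5,S); sL=100/37, sR=4; mL=174/37, mR=248/37; mL+mR=422/37 → advance +1; mR−mL=2 → turn +1·90°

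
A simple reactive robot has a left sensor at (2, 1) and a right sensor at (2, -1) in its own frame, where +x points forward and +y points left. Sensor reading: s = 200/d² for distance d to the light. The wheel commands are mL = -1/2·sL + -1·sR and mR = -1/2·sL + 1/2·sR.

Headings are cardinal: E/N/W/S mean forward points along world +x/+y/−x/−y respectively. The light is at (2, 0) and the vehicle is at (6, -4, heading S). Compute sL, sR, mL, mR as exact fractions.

left sensor world pos  = (7, -6); dL² = 61
right sensor world pos = (5, -6); dR² = 45
sL = 200/61 = 200/61
sR = 200/45 = 40/9
mL = -1/2·sL + -1·sR = -3340/549
mR = -1/2·sL + 1/2·sR = 320/549

200/61 40/9 -3340/549 320/549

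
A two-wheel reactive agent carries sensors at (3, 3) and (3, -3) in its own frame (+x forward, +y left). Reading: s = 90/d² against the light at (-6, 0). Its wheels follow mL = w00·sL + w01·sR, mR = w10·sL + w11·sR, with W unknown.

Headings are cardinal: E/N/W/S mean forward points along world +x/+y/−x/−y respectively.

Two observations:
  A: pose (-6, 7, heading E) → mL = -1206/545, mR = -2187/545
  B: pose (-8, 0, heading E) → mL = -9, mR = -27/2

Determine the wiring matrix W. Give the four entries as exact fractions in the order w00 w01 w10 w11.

obs A: pose=(-6,7,E) → sL=90/109, sR=18/5, mL=-1206/545, mR=-2187/545
obs B: pose=(-8,0,E) → sL=9, sR=9, mL=-9, mR=-27/2
sensor matrix S = [[90/109, 18/5], [9, 9]]; det S = -13608/545
solve [mL_A; mL_B] = S·[w00; w01] and [mR_A; mR_B] = S·[w10; w11]:
  w00 = -1/2, w01 = -1/2, w10 = -1/2, w11 = -1

-1/2 -1/2 -1/2 -1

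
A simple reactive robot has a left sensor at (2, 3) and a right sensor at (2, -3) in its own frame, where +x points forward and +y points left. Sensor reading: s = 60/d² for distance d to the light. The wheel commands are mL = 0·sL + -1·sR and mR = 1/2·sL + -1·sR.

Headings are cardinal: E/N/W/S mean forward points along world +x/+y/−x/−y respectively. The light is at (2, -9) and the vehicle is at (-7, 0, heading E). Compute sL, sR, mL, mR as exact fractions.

left sensor world pos  = (-5, 3); dL² = 193
right sensor world pos = (-5, -3); dR² = 85
sL = 60/193 = 60/193
sR = 60/85 = 12/17
mL = 0·sL + -1·sR = -12/17
mR = 1/2·sL + -1·sR = -1806/3281

60/193 12/17 -12/17 -1806/3281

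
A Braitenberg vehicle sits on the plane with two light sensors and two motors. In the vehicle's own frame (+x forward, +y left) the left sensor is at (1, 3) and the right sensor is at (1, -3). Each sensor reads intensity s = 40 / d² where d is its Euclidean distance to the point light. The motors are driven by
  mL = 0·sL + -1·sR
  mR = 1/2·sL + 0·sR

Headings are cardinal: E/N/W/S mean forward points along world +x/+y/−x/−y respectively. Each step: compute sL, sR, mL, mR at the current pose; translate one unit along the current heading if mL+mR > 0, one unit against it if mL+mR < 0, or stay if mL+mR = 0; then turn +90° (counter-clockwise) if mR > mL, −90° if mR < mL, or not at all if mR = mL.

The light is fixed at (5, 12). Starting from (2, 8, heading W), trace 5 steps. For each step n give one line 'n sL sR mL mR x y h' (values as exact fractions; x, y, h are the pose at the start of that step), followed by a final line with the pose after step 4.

n=0: pose=(2,8,W); sL=8/13, sR=40/17; mL=-40/17, mR=4/13; mL+mR=-452/221 → advance -1; mR−mL=588/221 → turn +1·90°
n=1: pose=(3,8,S); sL=20/13, sR=4/5; mL=-4/5, mR=10/13; mL+mR=-2/65 → advance -1; mR−mL=102/65 → turn +1·90°
n=2: pose=(3,9,E); sL=40, sR=40/37; mL=-40/37, mR=20; mL+mR=700/37 → advance +1; mR−mL=780/37 → turn +1·90°
n=3: pose=(4,9,N); sL=2, sR=5; mL=-5, mR=1; mL+mR=-4 → advance -1; mR−mL=6 → turn +1·90°
n=4: pose=(4,8,W); sL=40/53, sR=8; mL=-8, mR=20/53; mL+mR=-404/53 → advance -1; mR−mL=444/53 → turn +1·90°

0 8/13 40/17 -40/17 4/13 2 8 W
1 20/13 4/5 -4/5 10/13 3 8 S
2 40 40/37 -40/37 20 3 9 E
3 2 5 -5 1 4 9 N
4 40/53 8 -8 20/53 4 8 W
final 5 8 S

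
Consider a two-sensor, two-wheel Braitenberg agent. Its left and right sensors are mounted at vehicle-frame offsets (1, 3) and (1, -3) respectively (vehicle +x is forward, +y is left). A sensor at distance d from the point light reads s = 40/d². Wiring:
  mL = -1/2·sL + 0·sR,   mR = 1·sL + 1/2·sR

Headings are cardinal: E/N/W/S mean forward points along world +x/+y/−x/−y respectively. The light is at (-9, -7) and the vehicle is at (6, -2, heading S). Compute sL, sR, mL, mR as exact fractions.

left sensor world pos  = (9, -3); dL² = 340
right sensor world pos = (3, -3); dR² = 160
sL = 40/340 = 2/17
sR = 40/160 = 1/4
mL = -1/2·sL + 0·sR = -1/17
mR = 1·sL + 1/2·sR = 33/136

2/17 1/4 -1/17 33/136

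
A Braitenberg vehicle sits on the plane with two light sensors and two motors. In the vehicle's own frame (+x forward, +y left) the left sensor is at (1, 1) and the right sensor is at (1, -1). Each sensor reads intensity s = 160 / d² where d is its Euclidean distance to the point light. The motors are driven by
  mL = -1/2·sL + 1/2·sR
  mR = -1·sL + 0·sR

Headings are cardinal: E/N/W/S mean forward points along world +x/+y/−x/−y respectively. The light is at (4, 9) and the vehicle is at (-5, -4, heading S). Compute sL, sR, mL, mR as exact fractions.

8/13 20/37 -18/481 -8/13

left sensor world pos  = (-4, -5); dL² = 260
right sensor world pos = (-6, -5); dR² = 296
sL = 160/260 = 8/13
sR = 160/296 = 20/37
mL = -1/2·sL + 1/2·sR = -18/481
mR = -1·sL + 0·sR = -8/13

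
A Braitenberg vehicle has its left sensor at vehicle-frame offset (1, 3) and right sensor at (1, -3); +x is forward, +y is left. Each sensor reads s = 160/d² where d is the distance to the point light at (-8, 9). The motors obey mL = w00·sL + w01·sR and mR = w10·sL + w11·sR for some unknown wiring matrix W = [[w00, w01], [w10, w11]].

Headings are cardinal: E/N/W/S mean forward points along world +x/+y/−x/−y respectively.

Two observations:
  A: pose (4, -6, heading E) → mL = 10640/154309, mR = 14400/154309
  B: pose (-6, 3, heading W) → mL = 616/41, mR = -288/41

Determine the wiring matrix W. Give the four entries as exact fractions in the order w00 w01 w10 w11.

-1/2 1 1/2 -1/2

obs A: pose=(4,-6,E) → sL=160/313, sR=160/493, mL=10640/154309, mR=14400/154309
obs B: pose=(-6,3,W) → sL=80/41, sR=16, mL=616/41, mR=-288/41
sensor matrix S = [[160/313, 160/493], [80/41, 16]]; det S = 47738880/6326669
solve [mL_A; mL_B] = S·[w00; w01] and [mR_A; mR_B] = S·[w10; w11]:
  w00 = -1/2, w01 = 1, w10 = 1/2, w11 = -1/2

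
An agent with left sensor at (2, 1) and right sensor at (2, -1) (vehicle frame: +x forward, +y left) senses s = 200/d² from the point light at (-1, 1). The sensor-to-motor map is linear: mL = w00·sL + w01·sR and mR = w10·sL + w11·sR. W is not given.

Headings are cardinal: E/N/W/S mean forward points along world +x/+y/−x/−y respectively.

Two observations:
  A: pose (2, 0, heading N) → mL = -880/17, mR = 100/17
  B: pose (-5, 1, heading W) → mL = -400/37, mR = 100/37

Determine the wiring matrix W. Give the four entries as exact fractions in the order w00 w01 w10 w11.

-1 -1 0 1/2

obs A: pose=(2,0,N) → sL=40, sR=200/17, mL=-880/17, mR=100/17
obs B: pose=(-5,1,W) → sL=200/37, sR=200/37, mL=-400/37, mR=100/37
sensor matrix S = [[40, 200/17], [200/37, 200/37]]; det S = 96000/629
solve [mL_A; mL_B] = S·[w00; w01] and [mR_A; mR_B] = S·[w10; w11]:
  w00 = -1, w01 = -1, w10 = 0, w11 = 1/2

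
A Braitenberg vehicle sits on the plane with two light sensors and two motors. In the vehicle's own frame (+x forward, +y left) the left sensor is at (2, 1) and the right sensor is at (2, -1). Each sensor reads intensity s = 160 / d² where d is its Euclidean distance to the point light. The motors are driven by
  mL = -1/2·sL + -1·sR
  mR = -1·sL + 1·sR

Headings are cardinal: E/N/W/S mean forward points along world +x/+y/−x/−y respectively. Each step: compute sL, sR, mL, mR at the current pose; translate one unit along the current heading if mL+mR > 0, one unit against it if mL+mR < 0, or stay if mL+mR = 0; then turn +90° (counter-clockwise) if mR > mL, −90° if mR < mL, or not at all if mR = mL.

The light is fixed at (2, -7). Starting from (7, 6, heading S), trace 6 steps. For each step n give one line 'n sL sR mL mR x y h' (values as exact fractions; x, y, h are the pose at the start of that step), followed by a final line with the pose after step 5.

0 160/157 160/137 -36080/21509 3200/21509 7 6 S
1 80/137 80/109 -15320/14933 2240/14933 7 7 E
2 32/53 160/281 -12976/14893 -512/14893 6 7 N
3 40/37 4/5 -248/185 -52/185 6 6 W
4 160/157 160/137 -36080/21509 3200/21509 7 6 S
5 80/137 80/109 -15320/14933 2240/14933 7 7 E
final 6 7 N

n=0: pose=(7,6,S); sL=160/157, sR=160/137; mL=-36080/21509, mR=3200/21509; mL+mR=-240/157 → advance -1; mR−mL=39280/21509 → turn +1·90°
n=1: pose=(7,7,E); sL=80/137, sR=80/109; mL=-15320/14933, mR=2240/14933; mL+mR=-120/137 → advance -1; mR−mL=17560/14933 → turn +1·90°
n=2: pose=(6,7,N); sL=32/53, sR=160/281; mL=-12976/14893, mR=-512/14893; mL+mR=-48/53 → advance -1; mR−mL=12464/14893 → turn +1·90°
n=3: pose=(6,6,W); sL=40/37, sR=4/5; mL=-248/185, mR=-52/185; mL+mR=-60/37 → advance -1; mR−mL=196/185 → turn +1·90°
n=4: pose=(7,6,S); sL=160/157, sR=160/137; mL=-36080/21509, mR=3200/21509; mL+mR=-240/157 → advance -1; mR−mL=39280/21509 → turn +1·90°
n=5: pose=(7,7,E); sL=80/137, sR=80/109; mL=-15320/14933, mR=2240/14933; mL+mR=-120/137 → advance -1; mR−mL=17560/14933 → turn +1·90°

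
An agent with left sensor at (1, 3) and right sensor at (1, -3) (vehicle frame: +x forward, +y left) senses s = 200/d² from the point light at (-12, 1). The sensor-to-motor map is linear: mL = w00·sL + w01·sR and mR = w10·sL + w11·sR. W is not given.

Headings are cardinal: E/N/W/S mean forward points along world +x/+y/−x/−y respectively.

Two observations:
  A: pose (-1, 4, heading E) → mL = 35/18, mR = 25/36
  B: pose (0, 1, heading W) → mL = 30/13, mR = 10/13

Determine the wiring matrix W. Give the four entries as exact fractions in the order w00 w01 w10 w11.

1/2 1 0 1/2

obs A: pose=(-1,4,E) → sL=10/9, sR=25/18, mL=35/18, mR=25/36
obs B: pose=(0,1,W) → sL=20/13, sR=20/13, mL=30/13, mR=10/13
sensor matrix S = [[10/9, 25/18], [20/13, 20/13]]; det S = -50/117
solve [mL_A; mL_B] = S·[w00; w01] and [mR_A; mR_B] = S·[w10; w11]:
  w00 = 1/2, w01 = 1, w10 = 0, w11 = 1/2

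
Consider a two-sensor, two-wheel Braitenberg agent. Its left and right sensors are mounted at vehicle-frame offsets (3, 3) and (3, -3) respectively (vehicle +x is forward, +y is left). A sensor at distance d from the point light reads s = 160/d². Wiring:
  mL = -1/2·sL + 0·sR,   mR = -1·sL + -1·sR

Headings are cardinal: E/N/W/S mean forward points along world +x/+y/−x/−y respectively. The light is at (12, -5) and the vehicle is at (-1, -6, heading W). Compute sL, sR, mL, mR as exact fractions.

10/17 8/13 -5/17 -266/221

left sensor world pos  = (-4, -9); dL² = 272
right sensor world pos = (-4, -3); dR² = 260
sL = 160/272 = 10/17
sR = 160/260 = 8/13
mL = -1/2·sL + 0·sR = -5/17
mR = -1·sL + -1·sR = -266/221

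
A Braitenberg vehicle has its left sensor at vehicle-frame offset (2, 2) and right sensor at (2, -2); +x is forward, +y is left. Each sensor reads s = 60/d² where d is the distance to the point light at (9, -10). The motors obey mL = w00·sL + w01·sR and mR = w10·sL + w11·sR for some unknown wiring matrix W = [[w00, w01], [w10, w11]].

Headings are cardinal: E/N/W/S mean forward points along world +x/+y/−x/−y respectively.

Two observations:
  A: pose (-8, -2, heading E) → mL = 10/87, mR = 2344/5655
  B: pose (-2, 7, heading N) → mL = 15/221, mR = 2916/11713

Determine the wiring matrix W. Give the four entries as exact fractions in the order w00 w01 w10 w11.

0 1/2 1 1

obs A: pose=(-8,-2,E) → sL=12/65, sR=20/87, mL=10/87, mR=2344/5655
obs B: pose=(-2,7,N) → sL=6/53, sR=30/221, mL=15/221, mR=2916/11713
sensor matrix S = [[12/65, 20/87], [6/53, 30/221]]; det S = -4256/4415801
solve [mL_A; mL_B] = S·[w00; w01] and [mR_A; mR_B] = S·[w10; w11]:
  w00 = 0, w01 = 1/2, w10 = 1, w11 = 1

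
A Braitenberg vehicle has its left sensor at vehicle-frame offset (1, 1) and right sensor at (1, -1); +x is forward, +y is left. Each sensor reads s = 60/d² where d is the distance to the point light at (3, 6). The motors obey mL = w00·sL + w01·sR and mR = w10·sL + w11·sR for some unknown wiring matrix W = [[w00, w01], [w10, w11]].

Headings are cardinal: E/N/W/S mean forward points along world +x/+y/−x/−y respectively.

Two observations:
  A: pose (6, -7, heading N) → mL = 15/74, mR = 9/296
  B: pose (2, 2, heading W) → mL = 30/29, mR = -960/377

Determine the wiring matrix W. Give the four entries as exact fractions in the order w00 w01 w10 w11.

1/2 0 1 -1

obs A: pose=(6,-7,N) → sL=15/37, sR=3/8, mL=15/74, mR=9/296
obs B: pose=(2,2,W) → sL=60/29, sR=60/13, mL=30/29, mR=-960/377
sensor matrix S = [[15/37, 3/8], [60/29, 60/13]]; det S = 30555/27898
solve [mL_A; mL_B] = S·[w00; w01] and [mR_A; mR_B] = S·[w10; w11]:
  w00 = 1/2, w01 = 0, w10 = 1, w11 = -1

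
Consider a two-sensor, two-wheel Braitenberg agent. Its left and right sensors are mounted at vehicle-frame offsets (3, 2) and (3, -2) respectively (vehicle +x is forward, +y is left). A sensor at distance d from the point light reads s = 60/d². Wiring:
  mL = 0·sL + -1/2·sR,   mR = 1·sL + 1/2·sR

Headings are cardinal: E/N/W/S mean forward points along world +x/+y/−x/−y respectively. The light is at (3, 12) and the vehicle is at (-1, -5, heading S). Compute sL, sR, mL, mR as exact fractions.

left sensor world pos  = (1, -8); dL² = 404
right sensor world pos = (-3, -8); dR² = 436
sL = 60/404 = 15/101
sR = 60/436 = 15/109
mL = 0·sL + -1/2·sR = -15/218
mR = 1·sL + 1/2·sR = 4785/22018

15/101 15/109 -15/218 4785/22018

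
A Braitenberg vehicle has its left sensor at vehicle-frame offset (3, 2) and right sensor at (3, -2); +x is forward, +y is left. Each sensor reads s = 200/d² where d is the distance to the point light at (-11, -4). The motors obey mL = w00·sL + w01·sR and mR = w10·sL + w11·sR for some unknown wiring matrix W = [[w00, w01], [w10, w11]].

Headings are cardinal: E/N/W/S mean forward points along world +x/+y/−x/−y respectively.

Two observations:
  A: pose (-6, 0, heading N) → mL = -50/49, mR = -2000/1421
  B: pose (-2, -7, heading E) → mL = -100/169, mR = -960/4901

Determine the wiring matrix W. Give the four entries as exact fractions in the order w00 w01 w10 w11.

0 -1/2 -1 1

obs A: pose=(-6,0,N) → sL=100/29, sR=100/49, mL=-50/49, mR=-2000/1421
obs B: pose=(-2,-7,E) → sL=40/29, sR=200/169, mL=-100/169, mR=-960/4901
sensor matrix S = [[100/29, 100/49], [40/29, 200/169]]; det S = 304000/240149
solve [mL_A; mL_B] = S·[w00; w01] and [mR_A; mR_B] = S·[w10; w11]:
  w00 = 0, w01 = -1/2, w10 = -1, w11 = 1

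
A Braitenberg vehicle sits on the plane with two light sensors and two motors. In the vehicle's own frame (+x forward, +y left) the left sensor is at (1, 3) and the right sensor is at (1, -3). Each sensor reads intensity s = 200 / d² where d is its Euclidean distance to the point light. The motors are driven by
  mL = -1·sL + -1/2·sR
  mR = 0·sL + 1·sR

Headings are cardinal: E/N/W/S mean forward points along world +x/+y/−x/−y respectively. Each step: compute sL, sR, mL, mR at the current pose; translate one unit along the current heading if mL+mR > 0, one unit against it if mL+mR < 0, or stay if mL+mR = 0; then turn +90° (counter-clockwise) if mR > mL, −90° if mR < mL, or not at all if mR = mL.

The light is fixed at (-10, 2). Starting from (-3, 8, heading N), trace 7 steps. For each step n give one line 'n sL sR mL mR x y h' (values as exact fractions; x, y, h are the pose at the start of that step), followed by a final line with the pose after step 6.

0 40/13 200/149 -7260/1937 200/149 -3 8 N
1 5 2 -6 2 -3 7 W
2 200/137 200/41 -21900/5617 200/41 -2 7 S
3 20/13 100/41 -1470/533 100/41 -2 6 E
4 200/41 8/5 -1164/205 8/5 -3 6 N
5 50/9 25/9 -125/18 25/9 -3 5 W
6 8/5 200/29 -732/145 200/29 -2 5 S
final -2 4 E

n=0: pose=(-3,8,N); sL=40/13, sR=200/149; mL=-7260/1937, mR=200/149; mL+mR=-4660/1937 → advance -1; mR−mL=9860/1937 → turn +1·90°
n=1: pose=(-3,7,W); sL=5, sR=2; mL=-6, mR=2; mL+mR=-4 → advance -1; mR−mL=8 → turn +1·90°
n=2: pose=(-2,7,S); sL=200/137, sR=200/41; mL=-21900/5617, mR=200/41; mL+mR=5500/5617 → advance +1; mR−mL=49300/5617 → turn +1·90°
n=3: pose=(-2,6,E); sL=20/13, sR=100/41; mL=-1470/533, mR=100/41; mL+mR=-170/533 → advance -1; mR−mL=2770/533 → turn +1·90°
n=4: pose=(-3,6,N); sL=200/41, sR=8/5; mL=-1164/205, mR=8/5; mL+mR=-836/205 → advance -1; mR−mL=1492/205 → turn +1·90°
n=5: pose=(-3,5,W); sL=50/9, sR=25/9; mL=-125/18, mR=25/9; mL+mR=-25/6 → advance -1; mR−mL=175/18 → turn +1·90°
n=6: pose=(-2,5,S); sL=8/5, sR=200/29; mL=-732/145, mR=200/29; mL+mR=268/145 → advance +1; mR−mL=1732/145 → turn +1·90°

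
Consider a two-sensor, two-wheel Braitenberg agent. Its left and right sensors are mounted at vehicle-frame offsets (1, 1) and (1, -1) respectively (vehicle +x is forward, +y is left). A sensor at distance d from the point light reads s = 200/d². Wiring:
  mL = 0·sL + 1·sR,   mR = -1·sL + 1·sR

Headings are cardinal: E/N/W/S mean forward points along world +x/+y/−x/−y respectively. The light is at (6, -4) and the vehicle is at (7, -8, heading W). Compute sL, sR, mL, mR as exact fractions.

left sensor world pos  = (6, -9); dL² = 25
right sensor world pos = (6, -7); dR² = 9
sL = 200/25 = 8
sR = 200/9 = 200/9
mL = 0·sL + 1·sR = 200/9
mR = -1·sL + 1·sR = 128/9

8 200/9 200/9 128/9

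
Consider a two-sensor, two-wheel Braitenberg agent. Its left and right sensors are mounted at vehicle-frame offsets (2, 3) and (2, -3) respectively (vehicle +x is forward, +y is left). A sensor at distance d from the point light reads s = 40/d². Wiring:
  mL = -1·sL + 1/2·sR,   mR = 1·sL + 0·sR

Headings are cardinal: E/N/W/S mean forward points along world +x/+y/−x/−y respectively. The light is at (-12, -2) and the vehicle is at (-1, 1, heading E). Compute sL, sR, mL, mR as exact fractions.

left sensor world pos  = (1, 4); dL² = 205
right sensor world pos = (1, -2); dR² = 169
sL = 40/205 = 8/41
sR = 40/169 = 40/169
mL = -1·sL + 1/2·sR = -532/6929
mR = 1·sL + 0·sR = 8/41

8/41 40/169 -532/6929 8/41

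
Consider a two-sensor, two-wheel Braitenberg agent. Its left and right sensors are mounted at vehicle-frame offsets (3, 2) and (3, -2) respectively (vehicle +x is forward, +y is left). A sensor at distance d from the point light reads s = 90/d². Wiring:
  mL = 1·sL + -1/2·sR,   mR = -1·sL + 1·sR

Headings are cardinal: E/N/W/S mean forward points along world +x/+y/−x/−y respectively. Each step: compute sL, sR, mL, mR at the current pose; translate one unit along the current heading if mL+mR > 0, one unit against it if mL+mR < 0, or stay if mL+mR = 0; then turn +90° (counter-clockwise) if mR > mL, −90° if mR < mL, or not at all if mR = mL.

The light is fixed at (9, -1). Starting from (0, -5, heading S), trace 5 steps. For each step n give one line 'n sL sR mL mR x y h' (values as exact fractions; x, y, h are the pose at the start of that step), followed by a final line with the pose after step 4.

0 45/49 9/17 1089/1666 -324/833 0 -5 S
1 90/193 10/17 565/3281 400/3281 0 -6 W
2 45/74 45/34 -135/2516 450/629 -1 -6 N
3 18/41 90/173 1269/7093 576/7093 -1 -5 W
4 9/17 45/41 -27/1394 396/697 -2 -5 N
final -2 -4 W

n=0: pose=(0,-5,S); sL=45/49, sR=9/17; mL=1089/1666, mR=-324/833; mL+mR=9/34 → advance +1; mR−mL=-1737/1666 → turn -1·90°
n=1: pose=(0,-6,W); sL=90/193, sR=10/17; mL=565/3281, mR=400/3281; mL+mR=5/17 → advance +1; mR−mL=-165/3281 → turn -1·90°
n=2: pose=(-1,-6,N); sL=45/74, sR=45/34; mL=-135/2516, mR=450/629; mL+mR=45/68 → advance +1; mR−mL=1935/2516 → turn +1·90°
n=3: pose=(-1,-5,W); sL=18/41, sR=90/173; mL=1269/7093, mR=576/7093; mL+mR=45/173 → advance +1; mR−mL=-693/7093 → turn -1·90°
n=4: pose=(-2,-5,N); sL=9/17, sR=45/41; mL=-27/1394, mR=396/697; mL+mR=45/82 → advance +1; mR−mL=819/1394 → turn +1·90°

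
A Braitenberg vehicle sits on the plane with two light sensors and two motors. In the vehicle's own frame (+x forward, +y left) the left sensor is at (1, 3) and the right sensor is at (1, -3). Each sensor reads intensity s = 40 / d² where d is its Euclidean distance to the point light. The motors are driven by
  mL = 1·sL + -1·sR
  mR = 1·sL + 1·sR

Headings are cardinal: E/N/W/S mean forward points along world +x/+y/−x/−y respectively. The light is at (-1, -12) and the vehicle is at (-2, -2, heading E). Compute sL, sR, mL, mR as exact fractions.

40/169 40/49 -4800/8281 8720/8281

left sensor world pos  = (-1, 1); dL² = 169
right sensor world pos = (-1, -5); dR² = 49
sL = 40/169 = 40/169
sR = 40/49 = 40/49
mL = 1·sL + -1·sR = -4800/8281
mR = 1·sL + 1·sR = 8720/8281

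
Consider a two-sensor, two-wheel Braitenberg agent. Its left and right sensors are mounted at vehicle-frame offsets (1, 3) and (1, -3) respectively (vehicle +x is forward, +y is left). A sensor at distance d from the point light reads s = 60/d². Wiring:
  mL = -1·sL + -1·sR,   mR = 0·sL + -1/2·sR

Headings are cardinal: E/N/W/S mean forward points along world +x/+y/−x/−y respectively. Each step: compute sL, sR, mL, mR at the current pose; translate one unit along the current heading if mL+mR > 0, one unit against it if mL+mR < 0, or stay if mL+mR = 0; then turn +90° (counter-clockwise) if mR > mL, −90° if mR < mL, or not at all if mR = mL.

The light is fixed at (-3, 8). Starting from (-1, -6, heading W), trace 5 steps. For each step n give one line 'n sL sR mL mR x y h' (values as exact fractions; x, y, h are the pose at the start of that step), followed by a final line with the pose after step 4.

0 6/29 30/61 -1236/1769 -15/61 -1 -6 W
1 20/87 4/15 -72/145 -2/15 0 -6 S
2 15/29 15/68 -1455/1972 -15/136 0 -5 E
3 12/29 60/169 -3768/4901 -30/169 -1 -5 N
4 6/29 30/61 -1236/1769 -15/61 -1 -6 W
final 0 -6 S

n=0: pose=(-1,-6,W); sL=6/29, sR=30/61; mL=-1236/1769, mR=-15/61; mL+mR=-1671/1769 → advance -1; mR−mL=801/1769 → turn +1·90°
n=1: pose=(0,-6,S); sL=20/87, sR=4/15; mL=-72/145, mR=-2/15; mL+mR=-274/435 → advance -1; mR−mL=158/435 → turn +1·90°
n=2: pose=(0,-5,E); sL=15/29, sR=15/68; mL=-1455/1972, mR=-15/136; mL+mR=-3345/3944 → advance -1; mR−mL=2475/3944 → turn +1·90°
n=3: pose=(-1,-5,N); sL=12/29, sR=60/169; mL=-3768/4901, mR=-30/169; mL+mR=-4638/4901 → advance -1; mR−mL=2898/4901 → turn +1·90°
n=4: pose=(-1,-6,W); sL=6/29, sR=30/61; mL=-1236/1769, mR=-15/61; mL+mR=-1671/1769 → advance -1; mR−mL=801/1769 → turn +1·90°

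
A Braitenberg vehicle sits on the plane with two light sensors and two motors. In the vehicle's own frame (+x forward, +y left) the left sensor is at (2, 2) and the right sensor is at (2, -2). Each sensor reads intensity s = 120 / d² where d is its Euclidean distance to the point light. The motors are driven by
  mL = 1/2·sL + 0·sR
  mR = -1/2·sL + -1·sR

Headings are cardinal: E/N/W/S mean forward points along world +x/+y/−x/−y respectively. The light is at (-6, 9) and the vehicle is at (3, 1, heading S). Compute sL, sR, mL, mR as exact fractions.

120/221 120/149 60/221 -35460/32929

left sensor world pos  = (5, -1); dL² = 221
right sensor world pos = (1, -1); dR² = 149
sL = 120/221 = 120/221
sR = 120/149 = 120/149
mL = 1/2·sL + 0·sR = 60/221
mR = -1/2·sL + -1·sR = -35460/32929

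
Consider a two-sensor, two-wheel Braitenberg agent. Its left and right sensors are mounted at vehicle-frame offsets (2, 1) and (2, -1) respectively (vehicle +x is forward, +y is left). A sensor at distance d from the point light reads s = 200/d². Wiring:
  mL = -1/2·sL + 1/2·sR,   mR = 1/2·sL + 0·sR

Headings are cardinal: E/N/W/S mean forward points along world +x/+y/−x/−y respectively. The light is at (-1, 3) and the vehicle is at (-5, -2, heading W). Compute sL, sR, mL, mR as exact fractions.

25/9 50/13 125/234 25/18

left sensor world pos  = (-7, -3); dL² = 72
right sensor world pos = (-7, -1); dR² = 52
sL = 200/72 = 25/9
sR = 200/52 = 50/13
mL = -1/2·sL + 1/2·sR = 125/234
mR = 1/2·sL + 0·sR = 25/18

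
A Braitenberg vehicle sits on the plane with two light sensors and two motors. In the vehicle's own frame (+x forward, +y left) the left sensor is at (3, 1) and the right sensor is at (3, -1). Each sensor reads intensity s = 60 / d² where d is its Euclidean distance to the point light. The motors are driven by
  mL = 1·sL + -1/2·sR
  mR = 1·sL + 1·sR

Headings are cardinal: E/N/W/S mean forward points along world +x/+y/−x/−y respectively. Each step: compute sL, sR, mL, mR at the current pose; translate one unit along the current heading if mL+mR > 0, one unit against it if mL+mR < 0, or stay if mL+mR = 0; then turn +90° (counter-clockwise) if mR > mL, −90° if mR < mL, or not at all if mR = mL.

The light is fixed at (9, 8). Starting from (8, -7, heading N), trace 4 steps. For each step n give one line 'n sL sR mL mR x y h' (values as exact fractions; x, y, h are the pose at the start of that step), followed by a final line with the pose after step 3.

n=0: pose=(8,-7,N); sL=15/37, sR=5/12; mL=175/888, mR=365/444; mL+mR=905/888 → advance +1; mR−mL=5/8 → turn +1·90°
n=1: pose=(8,-6,W); sL=60/241, sR=12/37; mL=774/8917, mR=5112/8917; mL+mR=5886/8917 → advance +1; mR−mL=18/37 → turn +1·90°
n=2: pose=(7,-6,S); sL=6/29, sR=30/149; mL=459/4321, mR=1764/4321; mL+mR=2223/4321 → advance +1; mR−mL=45/149 → turn +1·90°
n=3: pose=(7,-7,E); sL=60/197, sR=60/257; mL=9510/50629, mR=27240/50629; mL+mR=36750/50629 → advance +1; mR−mL=90/257 → turn +1·90°

0 15/37 5/12 175/888 365/444 8 -7 N
1 60/241 12/37 774/8917 5112/8917 8 -6 W
2 6/29 30/149 459/4321 1764/4321 7 -6 S
3 60/197 60/257 9510/50629 27240/50629 7 -7 E
final 8 -7 N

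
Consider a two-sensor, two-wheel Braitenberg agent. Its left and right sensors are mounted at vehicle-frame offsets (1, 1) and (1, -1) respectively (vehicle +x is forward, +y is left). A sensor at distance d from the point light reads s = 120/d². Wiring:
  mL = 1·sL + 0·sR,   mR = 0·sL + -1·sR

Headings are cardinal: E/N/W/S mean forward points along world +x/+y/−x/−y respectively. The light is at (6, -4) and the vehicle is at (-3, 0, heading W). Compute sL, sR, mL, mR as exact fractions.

left sensor world pos  = (-4, -1); dL² = 109
right sensor world pos = (-4, 1); dR² = 125
sL = 120/109 = 120/109
sR = 120/125 = 24/25
mL = 1·sL + 0·sR = 120/109
mR = 0·sL + -1·sR = -24/25

120/109 24/25 120/109 -24/25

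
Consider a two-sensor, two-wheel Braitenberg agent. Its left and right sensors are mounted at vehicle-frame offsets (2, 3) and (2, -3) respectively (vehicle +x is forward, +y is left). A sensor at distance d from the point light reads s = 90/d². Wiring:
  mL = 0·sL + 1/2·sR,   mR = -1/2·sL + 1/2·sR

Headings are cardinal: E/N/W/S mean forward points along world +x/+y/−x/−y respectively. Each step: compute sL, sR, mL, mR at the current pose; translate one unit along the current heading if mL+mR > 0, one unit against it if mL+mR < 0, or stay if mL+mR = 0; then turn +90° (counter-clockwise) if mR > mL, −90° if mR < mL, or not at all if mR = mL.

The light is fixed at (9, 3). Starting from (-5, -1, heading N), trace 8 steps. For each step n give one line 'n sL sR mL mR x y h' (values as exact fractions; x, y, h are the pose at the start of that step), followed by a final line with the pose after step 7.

0 90/293 18/25 9/25 1512/7325 -5 -1 N
1 5/8 1/2 1/4 -1/16 -5 0 E
2 18/25 90/281 45/281 -1404/7025 -4 0 S
3 9/25 45/113 45/226 54/2825 -4 1 W
4 90/289 90/121 45/121 7560/34969 -5 1 N
5 45/74 9/16 9/32 -27/1184 -5 2 E
6 90/109 18/53 9/53 -1404/5777 -4 2 S
7 5/13 5/13 5/26 0 -4 3 W
final -5 3 N

n=0: pose=(-5,-1,N); sL=90/293, sR=18/25; mL=9/25, mR=1512/7325; mL+mR=4149/7325 → advance +1; mR−mL=-45/293 → turn -1·90°
n=1: pose=(-5,0,E); sL=5/8, sR=1/2; mL=1/4, mR=-1/16; mL+mR=3/16 → advance +1; mR−mL=-5/16 → turn -1·90°
n=2: pose=(-4,0,S); sL=18/25, sR=90/281; mL=45/281, mR=-1404/7025; mL+mR=-279/7025 → advance -1; mR−mL=-9/25 → turn -1·90°
n=3: pose=(-4,1,W); sL=9/25, sR=45/113; mL=45/226, mR=54/2825; mL+mR=1233/5650 → advance +1; mR−mL=-9/50 → turn -1·90°
n=4: pose=(-5,1,N); sL=90/289, sR=90/121; mL=45/121, mR=7560/34969; mL+mR=20565/34969 → advance +1; mR−mL=-45/289 → turn -1·90°
n=5: pose=(-5,2,E); sL=45/74, sR=9/16; mL=9/32, mR=-27/1184; mL+mR=153/592 → advance +1; mR−mL=-45/148 → turn -1·90°
n=6: pose=(-4,2,S); sL=90/109, sR=18/53; mL=9/53, mR=-1404/5777; mL+mR=-423/5777 → advance -1; mR−mL=-45/109 → turn -1·90°
n=7: pose=(-4,3,W); sL=5/13, sR=5/13; mL=5/26, mR=0; mL+mR=5/26 → advance +1; mR−mL=-5/26 → turn -1·90°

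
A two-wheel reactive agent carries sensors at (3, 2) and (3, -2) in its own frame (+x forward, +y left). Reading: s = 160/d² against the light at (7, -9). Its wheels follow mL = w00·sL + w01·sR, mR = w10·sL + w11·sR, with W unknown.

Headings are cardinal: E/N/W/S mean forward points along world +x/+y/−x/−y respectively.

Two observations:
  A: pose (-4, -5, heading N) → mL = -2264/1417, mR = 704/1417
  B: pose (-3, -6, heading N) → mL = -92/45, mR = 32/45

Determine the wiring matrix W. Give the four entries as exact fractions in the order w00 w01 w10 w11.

-1/2 -1 -1 1

obs A: pose=(-4,-5,N) → sL=80/109, sR=16/13, mL=-2264/1417, mR=704/1417
obs B: pose=(-3,-6,N) → sL=8/9, sR=8/5, mL=-92/45, mR=32/45
sensor matrix S = [[80/109, 16/13], [8/9, 8/5]]; det S = 1024/12753
solve [mL_A; mL_B] = S·[w00; w01] and [mR_A; mR_B] = S·[w10; w11]:
  w00 = -1/2, w01 = -1, w10 = -1, w11 = 1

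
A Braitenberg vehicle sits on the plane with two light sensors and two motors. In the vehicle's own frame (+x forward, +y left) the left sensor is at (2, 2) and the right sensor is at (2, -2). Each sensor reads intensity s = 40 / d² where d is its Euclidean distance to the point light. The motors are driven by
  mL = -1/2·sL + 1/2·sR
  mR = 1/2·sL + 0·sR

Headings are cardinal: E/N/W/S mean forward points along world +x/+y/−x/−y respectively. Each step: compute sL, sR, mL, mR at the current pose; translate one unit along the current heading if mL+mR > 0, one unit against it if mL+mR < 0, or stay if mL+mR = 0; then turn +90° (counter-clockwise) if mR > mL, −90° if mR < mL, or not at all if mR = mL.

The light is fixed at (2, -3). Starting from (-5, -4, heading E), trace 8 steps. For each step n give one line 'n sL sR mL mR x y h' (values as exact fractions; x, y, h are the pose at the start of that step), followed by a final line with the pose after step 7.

0 20/13 20/17 -40/221 10/13 -5 -4 E
1 8/13 40/17 192/221 4/13 -4 -4 N
2 2 2 0 1 -4 -3 E
3 40/53 40/13 800/689 20/53 -3 -3 N
4 20/9 4 8/9 10/9 -3 -2 E
5 8/9 40/13 128/117 4/9 -2 -2 N
6 2 10 4 1 -2 -1 E
7 40 8/5 -96/5 20 -1 -1 S
final -1 -2 E

n=0: pose=(-5,-4,E); sL=20/13, sR=20/17; mL=-40/221, mR=10/13; mL+mR=10/17 → advance +1; mR−mL=210/221 → turn +1·90°
n=1: pose=(-4,-4,N); sL=8/13, sR=40/17; mL=192/221, mR=4/13; mL+mR=20/17 → advance +1; mR−mL=-124/221 → turn -1·90°
n=2: pose=(-4,-3,E); sL=2, sR=2; mL=0, mR=1; mL+mR=1 → advance +1; mR−mL=1 → turn +1·90°
n=3: pose=(-3,-3,N); sL=40/53, sR=40/13; mL=800/689, mR=20/53; mL+mR=20/13 → advance +1; mR−mL=-540/689 → turn -1·90°
n=4: pose=(-3,-2,E); sL=20/9, sR=4; mL=8/9, mR=10/9; mL+mR=2 → advance +1; mR−mL=2/9 → turn +1·90°
n=5: pose=(-2,-2,N); sL=8/9, sR=40/13; mL=128/117, mR=4/9; mL+mR=20/13 → advance +1; mR−mL=-76/117 → turn -1·90°
n=6: pose=(-2,-1,E); sL=2, sR=10; mL=4, mR=1; mL+mR=5 → advance +1; mR−mL=-3 → turn -1·90°
n=7: pose=(-1,-1,S); sL=40, sR=8/5; mL=-96/5, mR=20; mL+mR=4/5 → advance +1; mR−mL=196/5 → turn +1·90°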